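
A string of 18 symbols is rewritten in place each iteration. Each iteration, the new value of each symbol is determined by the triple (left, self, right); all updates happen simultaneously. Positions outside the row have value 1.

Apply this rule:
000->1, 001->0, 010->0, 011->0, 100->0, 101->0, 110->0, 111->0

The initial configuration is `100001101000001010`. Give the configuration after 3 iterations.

001100000011100000
000001111000001110
011100000011100000

011100000011100000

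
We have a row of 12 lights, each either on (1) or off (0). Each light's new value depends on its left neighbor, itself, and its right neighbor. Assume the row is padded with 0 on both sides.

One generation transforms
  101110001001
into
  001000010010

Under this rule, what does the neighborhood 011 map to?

At position 2 the neighborhood is 011; the next row has 1 there.

1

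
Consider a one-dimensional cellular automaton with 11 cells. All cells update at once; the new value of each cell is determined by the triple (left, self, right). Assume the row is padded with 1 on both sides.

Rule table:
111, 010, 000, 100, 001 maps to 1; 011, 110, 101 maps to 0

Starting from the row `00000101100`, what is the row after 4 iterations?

11111100011
11111011101
11110001000
11101111111

11101111111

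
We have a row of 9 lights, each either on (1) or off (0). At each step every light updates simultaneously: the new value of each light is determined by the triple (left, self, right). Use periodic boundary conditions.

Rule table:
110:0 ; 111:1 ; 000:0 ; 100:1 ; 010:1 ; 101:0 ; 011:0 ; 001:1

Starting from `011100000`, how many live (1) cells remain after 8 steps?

3

101010000
101011001
001000110
011101001
001001111
111110110
011100000  (repeats step 0; period 7)
step 8: 101010000
count of 1: 3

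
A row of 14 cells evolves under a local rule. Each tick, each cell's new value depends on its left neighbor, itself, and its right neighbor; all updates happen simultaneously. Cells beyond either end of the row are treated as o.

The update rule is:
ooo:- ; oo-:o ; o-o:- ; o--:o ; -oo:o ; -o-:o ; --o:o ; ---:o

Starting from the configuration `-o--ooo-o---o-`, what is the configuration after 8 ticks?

-oooo-o-ooooo-
-o--o-o-o---o-
-oooo-o-ooooo-  (repeats tick 1; period 2)
tick 8: -o--o-o-o---o-

-o--o-o-o---o-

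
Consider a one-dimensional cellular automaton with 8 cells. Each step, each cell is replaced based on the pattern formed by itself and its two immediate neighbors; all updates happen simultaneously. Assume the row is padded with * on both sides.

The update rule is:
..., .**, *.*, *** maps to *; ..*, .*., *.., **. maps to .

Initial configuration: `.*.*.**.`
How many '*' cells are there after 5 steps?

*.*.**.*
.*.**.**
*.**.***
.**.****
**.*****
count of *: 7

7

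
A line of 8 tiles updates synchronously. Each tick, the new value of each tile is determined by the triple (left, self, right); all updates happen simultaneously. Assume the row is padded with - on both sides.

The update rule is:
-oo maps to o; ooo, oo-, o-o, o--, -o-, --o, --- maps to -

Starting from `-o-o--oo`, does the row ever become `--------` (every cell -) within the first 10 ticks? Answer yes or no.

tick 1: ------o-
tick 2: --------
all cells are - at tick 2

yes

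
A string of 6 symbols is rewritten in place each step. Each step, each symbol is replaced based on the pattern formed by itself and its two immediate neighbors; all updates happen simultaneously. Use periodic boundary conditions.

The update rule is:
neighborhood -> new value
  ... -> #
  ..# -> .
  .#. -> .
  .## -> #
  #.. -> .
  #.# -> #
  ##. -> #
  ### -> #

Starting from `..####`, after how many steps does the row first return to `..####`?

1

..####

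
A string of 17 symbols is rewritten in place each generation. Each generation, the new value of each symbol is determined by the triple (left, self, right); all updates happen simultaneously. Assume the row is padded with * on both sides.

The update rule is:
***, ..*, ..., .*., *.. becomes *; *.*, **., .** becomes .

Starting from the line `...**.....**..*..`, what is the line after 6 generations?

**.*********.***.

***..*****..*****
**.**.***.**.****
*......*......***
.*************.**
..***********...*
**.*********.***.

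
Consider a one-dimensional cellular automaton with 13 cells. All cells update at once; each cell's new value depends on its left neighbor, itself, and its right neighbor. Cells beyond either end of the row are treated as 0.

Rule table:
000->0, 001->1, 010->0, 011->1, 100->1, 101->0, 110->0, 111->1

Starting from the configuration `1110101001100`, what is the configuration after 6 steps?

1001100010101

step 1: 1100000111010
step 2: 1010001110001
step 3: 0001011101010
step 4: 0010011000001
step 5: 0101110100010
step 6: 1001100010101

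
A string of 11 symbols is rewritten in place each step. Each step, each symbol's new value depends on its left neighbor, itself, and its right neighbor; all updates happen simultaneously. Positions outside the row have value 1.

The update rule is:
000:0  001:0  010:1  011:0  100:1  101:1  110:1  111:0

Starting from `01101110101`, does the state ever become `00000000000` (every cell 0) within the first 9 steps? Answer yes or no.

10110011110
11011000011
01101100000
10110110000
11011011000
01101101100
10110110110
11011011011
01101101100
step 9 is 01101101100, still not uniform 0

no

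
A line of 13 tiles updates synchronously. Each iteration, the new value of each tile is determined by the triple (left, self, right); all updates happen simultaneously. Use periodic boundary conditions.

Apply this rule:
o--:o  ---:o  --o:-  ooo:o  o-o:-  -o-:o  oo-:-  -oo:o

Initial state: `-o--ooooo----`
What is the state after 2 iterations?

-o--ooo--ooo-

iteration 1: -oo-oooo-oooo
iteration 2: -o--ooo--ooo-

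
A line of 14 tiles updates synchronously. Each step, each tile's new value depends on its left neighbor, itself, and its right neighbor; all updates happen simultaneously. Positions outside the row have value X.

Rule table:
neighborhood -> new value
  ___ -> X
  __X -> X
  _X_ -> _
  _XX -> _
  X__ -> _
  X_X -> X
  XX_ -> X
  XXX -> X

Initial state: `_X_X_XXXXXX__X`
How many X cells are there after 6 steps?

X_X_X_XXXXX_X_
XX_X_X_XXXXX_X
XXX_X_X_XXXXX_
XXXX_X_X_XXXXX
XXXXX_X_X_XXXX
XXXXXX_X_X_XXX
count of X: 11

11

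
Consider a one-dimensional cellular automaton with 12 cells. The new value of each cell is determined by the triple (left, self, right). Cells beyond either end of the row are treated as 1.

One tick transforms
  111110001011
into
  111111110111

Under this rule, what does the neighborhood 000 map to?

1

At position 6 the neighborhood is 000; the next row has 1 there.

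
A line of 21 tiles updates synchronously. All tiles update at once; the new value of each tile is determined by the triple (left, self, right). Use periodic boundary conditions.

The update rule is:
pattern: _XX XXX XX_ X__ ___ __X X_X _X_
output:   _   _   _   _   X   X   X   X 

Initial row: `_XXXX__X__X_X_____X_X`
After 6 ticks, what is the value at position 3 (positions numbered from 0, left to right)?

X_____XX_XXXX_XXXXXXX
__XXXX__X____X_______
XX_____XX_XXXX_XXXXXX
___XXXX__X____X______
XXX_____XX_XXXX_XXXXX
____XXXX__X____X_____
position 3 holds _

_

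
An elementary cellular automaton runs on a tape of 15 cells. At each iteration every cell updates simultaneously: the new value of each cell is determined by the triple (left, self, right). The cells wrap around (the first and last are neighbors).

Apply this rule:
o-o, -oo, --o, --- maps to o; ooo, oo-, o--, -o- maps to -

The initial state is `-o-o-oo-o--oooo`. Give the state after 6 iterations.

o-o--oo--oo-o-o

o-o-oo-o--oo---
-o-oo-o--oo--oo
o-oo-o--oo--oo-
-oo-o--oo--oo-o
oo-o--oo--oo-o-
o-o--oo--oo-o-o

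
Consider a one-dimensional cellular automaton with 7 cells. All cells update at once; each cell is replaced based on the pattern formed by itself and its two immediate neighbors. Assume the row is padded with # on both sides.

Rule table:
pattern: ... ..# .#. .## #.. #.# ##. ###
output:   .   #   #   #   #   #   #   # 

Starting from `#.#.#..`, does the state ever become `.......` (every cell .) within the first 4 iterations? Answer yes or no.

#######
#######  (fixed point — unchanged through iteration 4)
iteration 4 is #######, still not uniform .

no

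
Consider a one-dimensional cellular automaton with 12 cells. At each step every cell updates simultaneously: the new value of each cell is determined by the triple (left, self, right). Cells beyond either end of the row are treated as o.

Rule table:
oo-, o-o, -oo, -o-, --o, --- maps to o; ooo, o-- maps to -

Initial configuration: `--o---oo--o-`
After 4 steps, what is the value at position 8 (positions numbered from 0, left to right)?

o

step 1: -oo-oooo-ooo
step 2: ooooo--ooo--
step 3: ----o-oo-o-o
step 4: -ooooooooooo
position 8 holds o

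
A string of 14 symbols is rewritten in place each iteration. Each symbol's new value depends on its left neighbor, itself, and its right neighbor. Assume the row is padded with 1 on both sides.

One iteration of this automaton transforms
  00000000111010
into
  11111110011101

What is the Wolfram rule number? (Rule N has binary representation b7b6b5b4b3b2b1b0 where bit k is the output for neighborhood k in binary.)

241

position 9: 111 → 1  (bit 7 = 1)
position 10: 110 → 1  (bit 6 = 1)
position 11: 101 → 1  (bit 5 = 1)
position 0: 100 → 1  (bit 4 = 1)
position 8: 011 → 0  (bit 3 = 0)
position 12: 010 → 0  (bit 2 = 0)
position 7: 001 → 0  (bit 1 = 0)
position 1: 000 → 1  (bit 0 = 1)
bits b7..b0 = 11110001 = 241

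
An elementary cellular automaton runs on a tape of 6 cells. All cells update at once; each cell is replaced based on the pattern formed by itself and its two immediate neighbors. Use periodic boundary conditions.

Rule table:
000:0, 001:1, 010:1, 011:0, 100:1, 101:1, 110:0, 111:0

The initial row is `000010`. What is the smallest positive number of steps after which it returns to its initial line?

000111
101000
111101
000010

4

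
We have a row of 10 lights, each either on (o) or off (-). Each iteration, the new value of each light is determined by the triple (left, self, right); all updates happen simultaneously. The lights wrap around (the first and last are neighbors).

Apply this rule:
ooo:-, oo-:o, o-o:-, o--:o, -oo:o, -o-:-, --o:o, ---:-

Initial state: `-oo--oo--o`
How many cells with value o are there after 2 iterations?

-oooooooo-
oo------oo
count of o: 4

4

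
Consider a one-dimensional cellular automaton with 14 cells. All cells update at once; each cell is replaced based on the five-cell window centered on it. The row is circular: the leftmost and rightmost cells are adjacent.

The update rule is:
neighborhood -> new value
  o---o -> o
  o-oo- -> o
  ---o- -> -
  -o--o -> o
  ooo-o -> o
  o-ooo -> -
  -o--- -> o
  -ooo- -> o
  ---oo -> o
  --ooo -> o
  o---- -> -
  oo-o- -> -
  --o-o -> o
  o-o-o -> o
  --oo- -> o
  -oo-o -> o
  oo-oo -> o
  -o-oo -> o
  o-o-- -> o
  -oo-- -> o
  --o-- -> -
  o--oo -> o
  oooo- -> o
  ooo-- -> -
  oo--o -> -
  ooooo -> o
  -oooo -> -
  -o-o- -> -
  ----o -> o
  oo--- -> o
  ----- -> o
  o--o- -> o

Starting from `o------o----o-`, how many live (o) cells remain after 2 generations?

9

oo-ooo--o-o-o-
ooo-o--oo-o-oo
count of o: 9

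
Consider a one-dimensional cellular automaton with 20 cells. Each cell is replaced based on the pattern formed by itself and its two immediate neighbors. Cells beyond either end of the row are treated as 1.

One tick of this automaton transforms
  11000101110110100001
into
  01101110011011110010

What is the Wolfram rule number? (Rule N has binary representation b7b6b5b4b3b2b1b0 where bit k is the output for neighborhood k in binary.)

118

position 0: 111 → 0  (bit 7 = 0)
position 1: 110 → 1  (bit 6 = 1)
position 6: 101 → 1  (bit 5 = 1)
position 2: 100 → 1  (bit 4 = 1)
position 7: 011 → 0  (bit 3 = 0)
position 5: 010 → 1  (bit 2 = 1)
position 4: 001 → 1  (bit 1 = 1)
position 3: 000 → 0  (bit 0 = 0)
bits b7..b0 = 01110110 = 118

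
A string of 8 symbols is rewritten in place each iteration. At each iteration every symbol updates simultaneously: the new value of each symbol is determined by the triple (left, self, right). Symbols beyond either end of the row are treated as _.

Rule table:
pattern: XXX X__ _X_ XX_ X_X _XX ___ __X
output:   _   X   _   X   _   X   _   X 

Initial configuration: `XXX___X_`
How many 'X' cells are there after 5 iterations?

7

X_XX_X_X
__XX____
_XXXX___
XX__XX__
XXXXXXX_
count of X: 7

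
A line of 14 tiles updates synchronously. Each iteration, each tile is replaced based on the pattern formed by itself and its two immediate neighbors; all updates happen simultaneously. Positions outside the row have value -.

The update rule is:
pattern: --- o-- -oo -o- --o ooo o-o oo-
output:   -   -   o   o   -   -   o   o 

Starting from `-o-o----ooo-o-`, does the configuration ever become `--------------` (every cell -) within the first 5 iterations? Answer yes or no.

iteration 1: -ooo----o-ooo-
iteration 2: -o-o----ooo-o-  (repeats iteration 0; period 2)
iteration 5: -ooo----o-ooo-
iteration 5 is -ooo----o-ooo-, still not uniform -

no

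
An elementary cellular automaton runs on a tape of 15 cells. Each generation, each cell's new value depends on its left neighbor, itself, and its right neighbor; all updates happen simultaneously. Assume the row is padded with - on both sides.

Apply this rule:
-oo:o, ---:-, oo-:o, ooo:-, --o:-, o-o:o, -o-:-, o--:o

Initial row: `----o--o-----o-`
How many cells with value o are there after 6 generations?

-----o--o-----o
------o--o-----
-------o--o----
--------o--o---
---------o--o--
----------o--o-
count of o: 2

2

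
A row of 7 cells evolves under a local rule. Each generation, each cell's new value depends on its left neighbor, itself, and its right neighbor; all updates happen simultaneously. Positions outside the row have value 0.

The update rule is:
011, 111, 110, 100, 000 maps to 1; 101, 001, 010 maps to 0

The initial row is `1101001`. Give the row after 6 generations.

1111011

generation 1: 1100100
generation 2: 1110011
generation 3: 1111011
generation 4: 1111011  (fixed point — unchanged through generation 6)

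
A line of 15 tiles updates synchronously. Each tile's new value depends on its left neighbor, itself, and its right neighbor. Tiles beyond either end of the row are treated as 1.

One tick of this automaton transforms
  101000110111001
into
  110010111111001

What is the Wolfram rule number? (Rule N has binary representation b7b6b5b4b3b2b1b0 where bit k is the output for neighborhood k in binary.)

233

position 10: 111 → 1  (bit 7 = 1)
position 0: 110 → 1  (bit 6 = 1)
position 1: 101 → 1  (bit 5 = 1)
position 3: 100 → 0  (bit 4 = 0)
position 6: 011 → 1  (bit 3 = 1)
position 2: 010 → 0  (bit 2 = 0)
position 5: 001 → 0  (bit 1 = 0)
position 4: 000 → 1  (bit 0 = 1)
bits b7..b0 = 11101001 = 233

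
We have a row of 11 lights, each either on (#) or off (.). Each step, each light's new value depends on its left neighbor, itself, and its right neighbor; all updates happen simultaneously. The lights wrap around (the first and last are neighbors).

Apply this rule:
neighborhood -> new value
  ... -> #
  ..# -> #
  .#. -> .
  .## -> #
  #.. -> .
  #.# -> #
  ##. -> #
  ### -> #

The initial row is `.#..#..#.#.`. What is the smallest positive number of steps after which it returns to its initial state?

#..#..#.#..
..#..#.#..#
.#..#.#..#.
#..#.#..#..
..#.#..#..#
.#.#..#..#.
#.#..#..#..
.#..#..#..#
#..#..#..#.
..#..#..#.#
.#..#..#.#.

11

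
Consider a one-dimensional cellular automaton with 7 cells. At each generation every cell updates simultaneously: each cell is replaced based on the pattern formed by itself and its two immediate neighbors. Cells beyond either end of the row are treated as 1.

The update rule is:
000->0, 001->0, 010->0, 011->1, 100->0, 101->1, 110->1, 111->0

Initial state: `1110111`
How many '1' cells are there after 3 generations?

generation 1: 0011100
generation 2: 0010100
generation 3: 0001000
count of 1: 1

1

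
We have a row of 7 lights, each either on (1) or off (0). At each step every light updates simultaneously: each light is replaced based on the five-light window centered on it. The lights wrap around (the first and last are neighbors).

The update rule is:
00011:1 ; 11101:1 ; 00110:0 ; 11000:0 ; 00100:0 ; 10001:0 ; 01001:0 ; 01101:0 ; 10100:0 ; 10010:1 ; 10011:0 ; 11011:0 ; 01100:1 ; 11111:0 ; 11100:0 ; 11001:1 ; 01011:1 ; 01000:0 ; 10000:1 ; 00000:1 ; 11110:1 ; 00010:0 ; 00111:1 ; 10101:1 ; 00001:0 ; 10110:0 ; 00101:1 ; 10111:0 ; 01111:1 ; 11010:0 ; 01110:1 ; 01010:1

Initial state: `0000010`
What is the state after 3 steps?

step 1: 1110000
step 2: 1100101
step 3: 1011110

1011110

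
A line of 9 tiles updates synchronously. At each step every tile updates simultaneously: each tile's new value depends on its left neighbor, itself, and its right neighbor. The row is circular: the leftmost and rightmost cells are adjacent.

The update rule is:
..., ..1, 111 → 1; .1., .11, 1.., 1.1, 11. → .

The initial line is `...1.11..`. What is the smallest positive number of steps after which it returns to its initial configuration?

3

111.....1
11..1111.
...1.11..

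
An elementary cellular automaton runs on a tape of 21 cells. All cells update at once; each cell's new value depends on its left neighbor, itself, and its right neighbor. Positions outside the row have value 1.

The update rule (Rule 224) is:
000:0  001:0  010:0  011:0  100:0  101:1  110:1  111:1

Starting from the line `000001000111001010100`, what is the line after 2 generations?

generation 1: 000000000011000101000
generation 2: 000000000001000010000

000000000001000010000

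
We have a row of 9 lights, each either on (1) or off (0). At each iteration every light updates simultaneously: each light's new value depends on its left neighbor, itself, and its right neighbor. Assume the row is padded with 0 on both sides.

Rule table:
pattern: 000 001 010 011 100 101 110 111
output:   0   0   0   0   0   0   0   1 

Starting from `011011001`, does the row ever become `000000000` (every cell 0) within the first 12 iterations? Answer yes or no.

yes

iteration 1: 000000000
all cells are 0 at iteration 1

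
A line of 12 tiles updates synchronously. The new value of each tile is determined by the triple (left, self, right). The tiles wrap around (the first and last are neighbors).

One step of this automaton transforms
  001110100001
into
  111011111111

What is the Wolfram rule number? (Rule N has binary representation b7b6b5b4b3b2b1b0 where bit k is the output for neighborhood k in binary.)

127

position 3: 111 → 0  (bit 7 = 0)
position 4: 110 → 1  (bit 6 = 1)
position 5: 101 → 1  (bit 5 = 1)
position 0: 100 → 1  (bit 4 = 1)
position 2: 011 → 1  (bit 3 = 1)
position 6: 010 → 1  (bit 2 = 1)
position 1: 001 → 1  (bit 1 = 1)
position 8: 000 → 1  (bit 0 = 1)
bits b7..b0 = 01111111 = 127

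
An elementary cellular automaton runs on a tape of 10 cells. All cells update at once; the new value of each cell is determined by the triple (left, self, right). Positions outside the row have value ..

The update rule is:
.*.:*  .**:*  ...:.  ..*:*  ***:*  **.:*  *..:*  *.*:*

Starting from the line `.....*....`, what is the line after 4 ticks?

.*********

....***...
...*****..
..*******.
.*********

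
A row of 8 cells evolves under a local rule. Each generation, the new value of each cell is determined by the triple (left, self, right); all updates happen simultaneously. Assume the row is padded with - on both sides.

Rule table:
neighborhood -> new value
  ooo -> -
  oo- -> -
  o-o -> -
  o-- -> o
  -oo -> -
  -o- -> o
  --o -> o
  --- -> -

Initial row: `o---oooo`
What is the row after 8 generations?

-oooooo-

generation 1: oo-o----
generation 2: ---oo---
generation 3: --o--o--
generation 4: -oooooo-
generation 5: o------o
generation 6: oo----oo
generation 7: --o--o--  (repeats generation 3; period 4)
generation 8: -oooooo-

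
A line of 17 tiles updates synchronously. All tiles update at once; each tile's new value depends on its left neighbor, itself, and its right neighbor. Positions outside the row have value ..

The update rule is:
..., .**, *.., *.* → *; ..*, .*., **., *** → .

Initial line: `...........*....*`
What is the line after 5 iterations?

iteration 1: **********..***..
iteration 2: *.........*.*..**
iteration 3: .********..*.*.*.
iteration 4: .*.......*..*.*.*
iteration 5: ..******..*..*.*.

..******..*..*.*.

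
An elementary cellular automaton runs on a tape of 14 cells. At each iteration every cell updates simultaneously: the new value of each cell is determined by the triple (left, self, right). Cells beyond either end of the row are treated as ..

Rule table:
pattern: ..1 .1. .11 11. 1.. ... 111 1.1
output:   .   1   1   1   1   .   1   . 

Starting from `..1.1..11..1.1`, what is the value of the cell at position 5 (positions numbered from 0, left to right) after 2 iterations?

1

..1.11.111.1.1
..1.11.111.1.1
position 5 holds 1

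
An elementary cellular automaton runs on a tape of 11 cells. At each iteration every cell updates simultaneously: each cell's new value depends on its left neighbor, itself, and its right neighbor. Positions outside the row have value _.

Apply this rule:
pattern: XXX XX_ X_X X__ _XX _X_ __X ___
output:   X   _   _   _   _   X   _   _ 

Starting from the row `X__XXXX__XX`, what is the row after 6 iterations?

X___XX_____
X__________
X__________  (fixed point — unchanged through iteration 6)

X__________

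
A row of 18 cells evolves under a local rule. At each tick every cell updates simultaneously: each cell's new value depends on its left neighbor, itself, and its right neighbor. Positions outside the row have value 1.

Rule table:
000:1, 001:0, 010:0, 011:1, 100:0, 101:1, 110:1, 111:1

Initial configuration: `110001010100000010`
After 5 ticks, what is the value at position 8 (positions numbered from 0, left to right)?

0

110100101001111001
111000010001111001
111011000101111001
111111010011111001
111111100011111001
position 8 holds 0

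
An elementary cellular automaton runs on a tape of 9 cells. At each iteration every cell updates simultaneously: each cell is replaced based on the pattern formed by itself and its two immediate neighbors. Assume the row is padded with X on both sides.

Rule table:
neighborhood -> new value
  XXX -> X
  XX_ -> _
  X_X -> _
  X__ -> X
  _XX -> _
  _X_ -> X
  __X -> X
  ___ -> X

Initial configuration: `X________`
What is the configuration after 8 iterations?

XXXXX___X

iteration 1: _XXXXXXXX
iteration 2: __XXXXXXX
iteration 3: XX_XXXXXX
iteration 4: X___XXXXX
iteration 5: _XXX_XXXX
iteration 6: __X___XXX
iteration 7: XXXXXX_XX
iteration 8: XXXXX___X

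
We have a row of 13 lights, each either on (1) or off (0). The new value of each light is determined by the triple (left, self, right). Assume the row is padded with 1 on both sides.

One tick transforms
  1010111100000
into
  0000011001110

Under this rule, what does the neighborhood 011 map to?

0

At position 4 the neighborhood is 011; the next row has 0 there.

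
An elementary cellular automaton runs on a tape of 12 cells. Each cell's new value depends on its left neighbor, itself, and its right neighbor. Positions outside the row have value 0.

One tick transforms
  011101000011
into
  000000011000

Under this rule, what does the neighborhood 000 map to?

1

At position 7 the neighborhood is 000; the next row has 1 there.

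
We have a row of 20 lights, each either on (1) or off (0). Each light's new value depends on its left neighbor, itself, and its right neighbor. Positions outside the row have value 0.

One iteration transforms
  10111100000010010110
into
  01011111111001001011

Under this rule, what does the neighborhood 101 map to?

At position 1 the neighborhood is 101; the next row has 1 there.

1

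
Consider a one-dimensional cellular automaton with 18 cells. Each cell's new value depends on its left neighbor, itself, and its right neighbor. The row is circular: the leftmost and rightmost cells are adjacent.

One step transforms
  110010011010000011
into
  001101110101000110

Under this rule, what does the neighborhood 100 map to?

1

At position 2 the neighborhood is 100; the next row has 1 there.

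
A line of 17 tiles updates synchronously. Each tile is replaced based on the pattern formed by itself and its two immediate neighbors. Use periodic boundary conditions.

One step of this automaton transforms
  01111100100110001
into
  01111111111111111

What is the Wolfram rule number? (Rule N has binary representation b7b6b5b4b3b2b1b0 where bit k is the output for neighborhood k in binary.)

position 2: 111 → 1  (bit 7 = 1)
position 5: 110 → 1  (bit 6 = 1)
position 0: 101 → 0  (bit 5 = 0)
position 6: 100 → 1  (bit 4 = 1)
position 1: 011 → 1  (bit 3 = 1)
position 8: 010 → 1  (bit 2 = 1)
position 7: 001 → 1  (bit 1 = 1)
position 14: 000 → 1  (bit 0 = 1)
bits b7..b0 = 11011111 = 223

223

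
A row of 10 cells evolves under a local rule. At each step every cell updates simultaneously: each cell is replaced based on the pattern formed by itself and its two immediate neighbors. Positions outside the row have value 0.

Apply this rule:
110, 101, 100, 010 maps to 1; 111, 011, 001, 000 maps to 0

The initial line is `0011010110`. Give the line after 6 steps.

step 1: 0001111011
step 2: 0000001101
step 3: 0000000111
step 4: 0000000001
step 5: 0000000001  (fixed point — unchanged through step 6)

0000000001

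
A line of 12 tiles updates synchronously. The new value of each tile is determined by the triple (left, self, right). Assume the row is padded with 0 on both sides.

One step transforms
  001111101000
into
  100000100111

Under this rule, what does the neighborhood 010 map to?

0

At position 8 the neighborhood is 010; the next row has 0 there.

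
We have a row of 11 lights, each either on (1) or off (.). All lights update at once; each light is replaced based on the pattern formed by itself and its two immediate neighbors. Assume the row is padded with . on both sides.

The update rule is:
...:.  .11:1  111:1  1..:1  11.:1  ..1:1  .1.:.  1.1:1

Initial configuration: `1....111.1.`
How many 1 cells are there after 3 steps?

10

.1..11111.1
1.11111111.
.1111111111
count of 1: 10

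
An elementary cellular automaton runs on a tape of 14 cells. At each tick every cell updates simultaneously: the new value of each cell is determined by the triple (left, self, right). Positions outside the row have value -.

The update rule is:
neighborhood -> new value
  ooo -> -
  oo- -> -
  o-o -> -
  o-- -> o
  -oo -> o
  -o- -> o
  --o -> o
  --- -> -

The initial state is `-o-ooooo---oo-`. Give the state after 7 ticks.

oo-o----o-oo-o
o--oo--oo-o--o
oooo-ooo--oooo
o----o--ooo---
oo--ooooo--o--
o-ooo----oooo-
o-o--o--oo---o

o-o--o--oo---o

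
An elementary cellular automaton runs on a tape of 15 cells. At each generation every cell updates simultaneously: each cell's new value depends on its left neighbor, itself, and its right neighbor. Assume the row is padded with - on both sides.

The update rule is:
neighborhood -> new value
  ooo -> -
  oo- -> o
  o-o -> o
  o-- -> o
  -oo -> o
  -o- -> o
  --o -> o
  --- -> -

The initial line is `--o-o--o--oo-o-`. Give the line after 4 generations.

o-oo--------ooo

generation 1: -oooooooooooooo
generation 2: oo------------o
generation 3: ooo----------oo
generation 4: o-oo--------ooo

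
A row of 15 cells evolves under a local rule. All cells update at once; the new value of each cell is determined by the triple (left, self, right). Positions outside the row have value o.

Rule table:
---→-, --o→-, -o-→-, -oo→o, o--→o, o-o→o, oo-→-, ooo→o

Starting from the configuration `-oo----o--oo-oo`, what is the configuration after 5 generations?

-o-o-o-o--ooooo

oo-o----o-o-ooo
o-o-o----o-oooo
-o-o-o----ooooo
o-o-o-o---ooooo
-o-o-o-o--ooooo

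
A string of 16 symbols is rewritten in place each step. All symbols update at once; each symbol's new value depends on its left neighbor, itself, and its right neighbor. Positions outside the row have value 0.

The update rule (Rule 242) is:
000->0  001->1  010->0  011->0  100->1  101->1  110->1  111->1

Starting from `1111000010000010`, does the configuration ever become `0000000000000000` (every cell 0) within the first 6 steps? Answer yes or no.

0111100101000101
1011111010101010
0101111101010101
1010111110101010
0101011111010101
1010101111101010
step 6 is 1010101111101010, still not uniform 0

no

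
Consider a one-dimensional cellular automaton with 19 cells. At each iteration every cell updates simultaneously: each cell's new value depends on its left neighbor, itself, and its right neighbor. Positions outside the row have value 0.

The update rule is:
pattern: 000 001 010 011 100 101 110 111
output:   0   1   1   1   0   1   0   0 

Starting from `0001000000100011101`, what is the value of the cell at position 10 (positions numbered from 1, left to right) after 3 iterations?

0

iteration 1: 0011000001100110011
iteration 2: 0110000011001100110
iteration 3: 1100000110011001100
position 10 holds 0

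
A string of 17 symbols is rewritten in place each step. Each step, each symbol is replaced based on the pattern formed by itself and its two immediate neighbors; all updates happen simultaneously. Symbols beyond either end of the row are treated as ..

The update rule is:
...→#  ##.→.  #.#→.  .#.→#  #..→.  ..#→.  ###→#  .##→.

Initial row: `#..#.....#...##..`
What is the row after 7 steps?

#..#..#..#.#....#

step 1: #..#.###.#.#....#
step 2: #..#..#..#.#.##.#
step 3: #..#..#..#.#....#
step 4: #..#..#..#.#.##.#  (repeats step 2; period 2)
step 7: #..#..#..#.#....#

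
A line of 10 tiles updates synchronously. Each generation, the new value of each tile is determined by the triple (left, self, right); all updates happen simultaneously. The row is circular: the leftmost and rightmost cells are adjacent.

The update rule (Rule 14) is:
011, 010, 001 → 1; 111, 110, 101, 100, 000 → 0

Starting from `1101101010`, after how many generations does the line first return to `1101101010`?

10

1001001010
1011011010
1010010010
1010110110
1010100100
1010101101
0010101001
0110101011
0100101010
1101101010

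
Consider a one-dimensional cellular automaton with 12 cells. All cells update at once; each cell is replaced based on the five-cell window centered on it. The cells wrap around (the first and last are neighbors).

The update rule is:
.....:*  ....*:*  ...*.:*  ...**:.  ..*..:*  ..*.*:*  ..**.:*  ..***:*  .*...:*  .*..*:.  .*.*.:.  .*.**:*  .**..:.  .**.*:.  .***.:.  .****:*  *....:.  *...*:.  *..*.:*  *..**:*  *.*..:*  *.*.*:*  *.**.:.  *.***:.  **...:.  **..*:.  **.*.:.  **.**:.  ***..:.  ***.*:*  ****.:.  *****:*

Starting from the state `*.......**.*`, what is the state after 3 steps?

.*....**....

...****.*...
**.**.*.**.*
.*....**....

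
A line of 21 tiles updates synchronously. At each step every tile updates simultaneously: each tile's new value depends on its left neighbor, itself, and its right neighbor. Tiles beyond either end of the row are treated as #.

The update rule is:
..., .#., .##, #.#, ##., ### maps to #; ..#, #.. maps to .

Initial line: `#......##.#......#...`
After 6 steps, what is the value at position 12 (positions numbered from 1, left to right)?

#.####.####.####.#.#.
#####################
#####################  (fixed point — unchanged through step 6)
position 12 holds #

#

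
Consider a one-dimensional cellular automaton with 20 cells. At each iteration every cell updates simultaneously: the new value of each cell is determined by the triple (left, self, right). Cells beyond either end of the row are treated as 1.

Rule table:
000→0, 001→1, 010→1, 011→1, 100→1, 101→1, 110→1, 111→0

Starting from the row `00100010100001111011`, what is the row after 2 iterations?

00011100011111111011

11110111110011001110
00011100011111111011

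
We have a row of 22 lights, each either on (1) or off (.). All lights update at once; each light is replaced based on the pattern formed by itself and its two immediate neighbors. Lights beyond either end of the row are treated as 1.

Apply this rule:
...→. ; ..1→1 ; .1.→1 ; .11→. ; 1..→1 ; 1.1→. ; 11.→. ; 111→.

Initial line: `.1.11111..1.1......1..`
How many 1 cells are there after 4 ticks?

.1......111.11....1111
.11....1......1..1....
...1..111....111111..1
1.1111...1..1......11.
count of 1: 9

9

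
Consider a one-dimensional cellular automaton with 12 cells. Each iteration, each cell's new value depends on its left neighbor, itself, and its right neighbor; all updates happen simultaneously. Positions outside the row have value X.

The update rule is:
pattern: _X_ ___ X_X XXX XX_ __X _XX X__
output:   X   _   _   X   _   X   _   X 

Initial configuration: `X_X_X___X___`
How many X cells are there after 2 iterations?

__X_XX_XXX_X
XXX_____X___
count of X: 4

4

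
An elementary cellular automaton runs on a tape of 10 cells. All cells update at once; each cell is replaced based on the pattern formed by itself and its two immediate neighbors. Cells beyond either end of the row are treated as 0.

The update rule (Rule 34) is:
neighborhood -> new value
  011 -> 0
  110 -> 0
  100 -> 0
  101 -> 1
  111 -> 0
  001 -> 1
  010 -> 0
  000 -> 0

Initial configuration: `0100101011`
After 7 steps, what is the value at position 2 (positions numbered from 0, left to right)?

0

1001010100
0010101000
0101010000
1010100000
0101000000
1010000000
0100000000
position 2 holds 0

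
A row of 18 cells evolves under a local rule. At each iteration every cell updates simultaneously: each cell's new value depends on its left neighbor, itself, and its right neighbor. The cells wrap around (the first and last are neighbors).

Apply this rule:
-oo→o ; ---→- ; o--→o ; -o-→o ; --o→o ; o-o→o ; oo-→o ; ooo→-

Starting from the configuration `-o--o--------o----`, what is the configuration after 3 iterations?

oo--oooo--oooooooo

iteration 1: oooooo------ooo---
iteration 2: o----oo----oo-oo-o
iteration 3: oo--oooo--oooooooo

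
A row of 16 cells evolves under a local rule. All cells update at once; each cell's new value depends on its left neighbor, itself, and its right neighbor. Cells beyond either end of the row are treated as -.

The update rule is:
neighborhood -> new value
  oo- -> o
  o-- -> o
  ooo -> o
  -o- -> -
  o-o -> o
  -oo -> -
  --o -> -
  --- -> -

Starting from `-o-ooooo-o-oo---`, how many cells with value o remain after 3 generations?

--o-ooooo-o-oo--
---o-ooooo-o-oo-
----o-ooooo-o-oo
count of o: 9

9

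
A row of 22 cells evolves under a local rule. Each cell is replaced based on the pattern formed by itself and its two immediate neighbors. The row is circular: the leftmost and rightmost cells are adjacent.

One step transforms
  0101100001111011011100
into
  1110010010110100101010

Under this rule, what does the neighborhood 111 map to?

1

At position 10 the neighborhood is 111; the next row has 1 there.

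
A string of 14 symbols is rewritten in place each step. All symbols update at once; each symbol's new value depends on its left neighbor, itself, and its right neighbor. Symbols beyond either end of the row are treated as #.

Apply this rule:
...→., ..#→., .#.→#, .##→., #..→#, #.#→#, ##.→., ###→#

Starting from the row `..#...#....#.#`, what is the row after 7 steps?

#######.##..##

step 1: #.##..##...##.
step 2: .#..#...#....#
step 3: ###.##..##....
step 4: ##.#..#...#...
step 5: #.###.##..##..
step 6: .#.#.#..#...#.
step 7: #######.##..##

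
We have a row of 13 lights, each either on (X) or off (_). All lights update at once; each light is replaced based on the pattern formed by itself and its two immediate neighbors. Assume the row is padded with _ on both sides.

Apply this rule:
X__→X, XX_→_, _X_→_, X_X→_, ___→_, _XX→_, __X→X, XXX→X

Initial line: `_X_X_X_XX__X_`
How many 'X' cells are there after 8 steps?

3

X________XX_X
_X______X____
X_X____X_X___
___X__X___X__
__X_XX_X_X_X_
_X__________X
X_X________X_
___X______X_X
count of X: 3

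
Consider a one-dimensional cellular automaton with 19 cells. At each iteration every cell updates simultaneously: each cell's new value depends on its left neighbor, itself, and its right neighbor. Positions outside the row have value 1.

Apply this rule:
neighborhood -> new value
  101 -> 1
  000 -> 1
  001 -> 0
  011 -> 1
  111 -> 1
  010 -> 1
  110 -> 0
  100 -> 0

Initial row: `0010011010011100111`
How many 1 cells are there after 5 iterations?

iteration 1: 0010010110011000111
iteration 2: 0010011100010010111
iteration 3: 0010011001010011111
iteration 4: 0010010001110011111
iteration 5: 0010010101100011111
count of 1: 10

10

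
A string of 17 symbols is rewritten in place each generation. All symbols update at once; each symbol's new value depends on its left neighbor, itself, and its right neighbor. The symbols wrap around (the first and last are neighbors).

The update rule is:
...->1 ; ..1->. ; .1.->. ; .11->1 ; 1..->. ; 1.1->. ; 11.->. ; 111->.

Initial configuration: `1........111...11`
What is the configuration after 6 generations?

..111111.1...1.1.
1.1........1.....
....111111...111.
111.1......1.1...
1.....1111.....1.
..111.1....111...

..111.1....111...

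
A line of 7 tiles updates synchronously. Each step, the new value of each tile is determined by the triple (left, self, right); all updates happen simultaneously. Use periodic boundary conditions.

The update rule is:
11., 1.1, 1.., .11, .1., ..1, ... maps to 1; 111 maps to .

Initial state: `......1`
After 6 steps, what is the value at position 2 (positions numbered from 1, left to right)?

.

1111111
.......
1111111  (repeats step 1; period 2)
step 6: .......
position 2 holds .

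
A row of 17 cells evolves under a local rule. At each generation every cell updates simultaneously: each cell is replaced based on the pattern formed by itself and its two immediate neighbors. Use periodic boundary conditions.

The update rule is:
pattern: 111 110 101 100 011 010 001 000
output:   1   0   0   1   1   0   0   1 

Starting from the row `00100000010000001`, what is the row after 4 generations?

10011111001111100
01011110101111010
00011100001110001
11011011101101100

11011011101101100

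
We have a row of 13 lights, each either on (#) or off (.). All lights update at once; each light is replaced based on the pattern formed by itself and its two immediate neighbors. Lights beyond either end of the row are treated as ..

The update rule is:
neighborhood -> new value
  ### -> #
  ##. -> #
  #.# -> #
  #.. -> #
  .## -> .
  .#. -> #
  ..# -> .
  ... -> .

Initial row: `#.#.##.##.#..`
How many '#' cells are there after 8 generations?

generation 1: ####.##.####.
generation 2: .####.##.####
generation 3: ..####.##.###
generation 4: ...####.##.##
generation 5: ....####.##.#
generation 6: .....####.###
generation 7: ......####.##
generation 8: .......####.#
count of #: 5

5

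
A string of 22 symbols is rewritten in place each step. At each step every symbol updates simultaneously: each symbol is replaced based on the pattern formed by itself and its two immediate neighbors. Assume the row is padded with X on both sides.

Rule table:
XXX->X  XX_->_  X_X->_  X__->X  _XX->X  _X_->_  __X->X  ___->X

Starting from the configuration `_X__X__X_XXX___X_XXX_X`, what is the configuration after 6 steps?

_X_XXX__XX_XXX_XXXXXXX

step 1: __XX_XX__XX_XXX__XX__X
step 2: XXX__X_XXX__XX_XXX_XXX
step 3: XX_XX__XX_XXX__XX__XXX
step 4: X__X_XXX__XX_XXX_XXXXX
step 5: _XX__XX_XXX__XX__XXXXX
step 6: _X_XXX__XX_XXX_XXXXXXX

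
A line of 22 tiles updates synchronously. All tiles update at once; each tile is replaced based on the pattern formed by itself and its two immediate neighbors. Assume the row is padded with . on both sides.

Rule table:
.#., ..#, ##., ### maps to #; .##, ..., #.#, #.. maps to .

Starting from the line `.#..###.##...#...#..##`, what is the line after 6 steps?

##.#.##..#..##..##.#.#
.#.#..#.##.#.#.#.#.#.#
##.#.##..#.#.#.#.#.#.#
.#.#..#.##.#.#.#.#.#.#  (repeats step 2; period 2)
step 6: .#.#..#.##.#.#.#.#.#.#

.#.#..#.##.#.#.#.#.#.#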